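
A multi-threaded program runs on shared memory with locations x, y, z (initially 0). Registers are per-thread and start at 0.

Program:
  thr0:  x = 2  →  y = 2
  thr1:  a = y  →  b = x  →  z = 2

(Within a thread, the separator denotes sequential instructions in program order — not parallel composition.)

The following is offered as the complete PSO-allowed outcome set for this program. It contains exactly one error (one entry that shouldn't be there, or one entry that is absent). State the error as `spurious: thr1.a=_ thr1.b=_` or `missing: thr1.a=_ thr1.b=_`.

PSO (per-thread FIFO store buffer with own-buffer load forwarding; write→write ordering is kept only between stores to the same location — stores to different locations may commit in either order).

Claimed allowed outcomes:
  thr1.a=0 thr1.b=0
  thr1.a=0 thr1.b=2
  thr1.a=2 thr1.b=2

missing: thr1.a=2 thr1.b=0

outcome vector order: (thr1.a,thr1.b)
[PSO] allowed = {<0 0> <0 2> <2 0> <2 2>}
PSO∖claimed = {<2 0>}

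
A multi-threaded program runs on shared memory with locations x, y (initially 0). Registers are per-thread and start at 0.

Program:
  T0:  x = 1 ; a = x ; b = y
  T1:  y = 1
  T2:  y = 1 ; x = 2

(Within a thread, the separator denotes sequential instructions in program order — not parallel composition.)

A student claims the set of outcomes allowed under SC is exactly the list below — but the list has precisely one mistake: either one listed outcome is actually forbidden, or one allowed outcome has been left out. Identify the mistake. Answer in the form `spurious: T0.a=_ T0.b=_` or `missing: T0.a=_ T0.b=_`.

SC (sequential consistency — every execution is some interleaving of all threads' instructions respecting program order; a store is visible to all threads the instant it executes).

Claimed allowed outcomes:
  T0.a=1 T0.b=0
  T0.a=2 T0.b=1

missing: T0.a=1 T0.b=1

outcome vector order: (T0.a,T0.b)
under SC → (1,0) (1,1) (2,1)
SC∖claimed = {(1,1)}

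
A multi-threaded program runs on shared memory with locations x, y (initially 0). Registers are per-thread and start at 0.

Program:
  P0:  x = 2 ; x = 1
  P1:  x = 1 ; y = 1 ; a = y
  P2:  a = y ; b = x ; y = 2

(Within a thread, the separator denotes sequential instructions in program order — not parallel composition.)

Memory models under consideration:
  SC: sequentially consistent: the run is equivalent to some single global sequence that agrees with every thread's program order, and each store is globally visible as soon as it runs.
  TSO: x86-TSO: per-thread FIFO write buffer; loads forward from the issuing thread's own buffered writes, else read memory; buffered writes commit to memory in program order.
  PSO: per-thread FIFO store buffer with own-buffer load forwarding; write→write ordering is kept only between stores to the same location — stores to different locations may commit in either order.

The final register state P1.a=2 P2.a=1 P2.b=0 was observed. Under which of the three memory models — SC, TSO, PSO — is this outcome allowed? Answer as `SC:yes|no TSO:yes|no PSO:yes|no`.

SC:no TSO:no PSO:yes

outcome vector order: (P1.a,P2.a,P2.b)
SC: 10 outcomes — {1/0/0, 1/0/1, 1/0/2, 1/1/1, 1/1/2, 2/0/0, 2/0/1, 2/0/2, 2/1/1, 2/1/2}
TSO: 10 outcomes — {1/0/0, 1/0/1, 1/0/2, 1/1/1, 1/1/2, 2/0/0, 2/0/1, 2/0/2, 2/1/1, 2/1/2}
PSO: 12 outcomes — {1/0/0, 1/0/1, 1/0/2, 1/1/0, 1/1/1, 1/1/2, 2/0/0, 2/0/1, 2/0/2, 2/1/0, 2/1/1, 2/1/2}
target 2/1/0 ∈ {PSO}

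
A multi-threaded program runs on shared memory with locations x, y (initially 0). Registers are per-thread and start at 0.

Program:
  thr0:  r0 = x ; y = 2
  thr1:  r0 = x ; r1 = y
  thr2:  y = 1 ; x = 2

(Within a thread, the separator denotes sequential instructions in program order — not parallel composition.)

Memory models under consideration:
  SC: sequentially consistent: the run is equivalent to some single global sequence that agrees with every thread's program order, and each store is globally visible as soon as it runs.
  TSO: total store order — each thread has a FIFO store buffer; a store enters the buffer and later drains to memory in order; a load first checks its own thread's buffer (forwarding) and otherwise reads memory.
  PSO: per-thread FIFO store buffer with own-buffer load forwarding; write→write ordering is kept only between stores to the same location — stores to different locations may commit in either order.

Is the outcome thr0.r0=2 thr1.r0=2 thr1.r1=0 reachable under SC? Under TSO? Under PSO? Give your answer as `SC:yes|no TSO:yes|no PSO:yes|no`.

outcome vector order: (thr0.r0,thr1.r0,thr1.r1)
SC (10): 000, 001, 002, 021, 022, 200, 201, 202, 221, 222
TSO (10): 000, 001, 002, 021, 022, 200, 201, 202, 221, 222
PSO (12): 000, 001, 002, 020, 021, 022, 200, 201, 202, 220, 221, 222
target 220 ∈ {PSO}

SC:no TSO:no PSO:yes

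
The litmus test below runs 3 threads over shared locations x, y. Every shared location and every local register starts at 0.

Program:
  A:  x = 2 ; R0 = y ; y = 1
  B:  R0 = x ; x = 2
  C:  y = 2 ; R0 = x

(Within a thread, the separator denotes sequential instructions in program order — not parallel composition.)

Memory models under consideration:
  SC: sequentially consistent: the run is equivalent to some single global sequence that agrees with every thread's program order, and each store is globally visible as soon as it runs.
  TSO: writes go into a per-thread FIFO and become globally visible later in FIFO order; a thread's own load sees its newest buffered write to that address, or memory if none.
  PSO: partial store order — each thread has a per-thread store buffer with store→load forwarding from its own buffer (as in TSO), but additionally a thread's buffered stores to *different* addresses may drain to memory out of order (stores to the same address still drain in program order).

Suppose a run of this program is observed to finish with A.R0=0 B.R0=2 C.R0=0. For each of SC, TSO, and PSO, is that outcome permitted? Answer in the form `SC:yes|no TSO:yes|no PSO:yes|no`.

outcome vector order: (A.R0,B.R0,C.R0)
[SC] allowed = {002; 022; 200; 202; 220; 222}
[TSO] allowed = {000; 002; 020; 022; 200; 202; 220; 222}
[PSO] allowed = {000; 002; 020; 022; 200; 202; 220; 222}
target 020 ∈ {TSO,PSO}

SC:no TSO:yes PSO:yes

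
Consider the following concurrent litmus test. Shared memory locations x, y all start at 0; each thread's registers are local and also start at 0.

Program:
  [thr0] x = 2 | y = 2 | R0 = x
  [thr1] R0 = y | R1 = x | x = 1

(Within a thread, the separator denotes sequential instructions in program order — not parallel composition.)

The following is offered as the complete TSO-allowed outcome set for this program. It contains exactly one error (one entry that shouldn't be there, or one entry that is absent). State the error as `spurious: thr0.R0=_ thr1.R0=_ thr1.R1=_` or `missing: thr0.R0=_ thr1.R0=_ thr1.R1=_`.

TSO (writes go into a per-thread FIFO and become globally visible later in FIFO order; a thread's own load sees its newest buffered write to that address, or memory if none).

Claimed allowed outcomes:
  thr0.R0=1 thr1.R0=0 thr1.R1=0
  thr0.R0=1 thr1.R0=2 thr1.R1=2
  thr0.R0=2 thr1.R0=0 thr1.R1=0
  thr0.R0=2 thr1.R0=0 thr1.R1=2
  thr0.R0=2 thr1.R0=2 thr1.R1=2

outcome vector order: (thr0.R0,thr1.R0,thr1.R1)
under TSO → <1 0 0>, <1 0 2>, <1 2 2>, <2 0 0>, <2 0 2>, <2 2 2>
TSO∖claimed = {<1 0 2>}

missing: thr0.R0=1 thr1.R0=0 thr1.R1=2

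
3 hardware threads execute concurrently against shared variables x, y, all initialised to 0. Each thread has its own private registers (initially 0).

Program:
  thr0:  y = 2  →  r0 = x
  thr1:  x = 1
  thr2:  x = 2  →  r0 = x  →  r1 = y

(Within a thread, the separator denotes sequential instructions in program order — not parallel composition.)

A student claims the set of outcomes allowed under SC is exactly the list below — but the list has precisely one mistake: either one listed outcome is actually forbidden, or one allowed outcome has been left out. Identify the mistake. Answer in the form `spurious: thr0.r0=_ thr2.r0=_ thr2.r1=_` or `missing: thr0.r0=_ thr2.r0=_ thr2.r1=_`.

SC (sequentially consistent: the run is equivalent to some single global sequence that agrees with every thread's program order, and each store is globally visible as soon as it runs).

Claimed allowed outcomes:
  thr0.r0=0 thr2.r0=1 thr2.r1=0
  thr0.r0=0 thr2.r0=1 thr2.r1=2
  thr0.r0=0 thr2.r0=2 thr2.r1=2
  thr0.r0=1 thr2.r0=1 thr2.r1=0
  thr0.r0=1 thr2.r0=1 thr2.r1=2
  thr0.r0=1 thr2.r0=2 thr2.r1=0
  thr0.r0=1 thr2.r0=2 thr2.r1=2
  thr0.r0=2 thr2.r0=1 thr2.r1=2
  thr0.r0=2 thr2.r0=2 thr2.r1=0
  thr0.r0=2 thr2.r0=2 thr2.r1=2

spurious: thr0.r0=0 thr2.r0=1 thr2.r1=0

outcome vector order: (thr0.r0,thr2.r0,thr2.r1)
SC: 9 outcomes — {0/1/2, 0/2/2, 1/1/0, 1/1/2, 1/2/0, 1/2/2, 2/1/2, 2/2/0, 2/2/2}
claimed∖SC = {0/1/0}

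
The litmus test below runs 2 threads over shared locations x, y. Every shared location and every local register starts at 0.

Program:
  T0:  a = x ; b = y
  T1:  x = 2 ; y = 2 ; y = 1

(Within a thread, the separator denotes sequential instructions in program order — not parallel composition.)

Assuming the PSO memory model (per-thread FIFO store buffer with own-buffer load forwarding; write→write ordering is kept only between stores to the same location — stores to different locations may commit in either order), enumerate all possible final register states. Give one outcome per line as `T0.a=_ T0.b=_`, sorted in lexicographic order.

T0.a=0 T0.b=0
T0.a=0 T0.b=1
T0.a=0 T0.b=2
T0.a=2 T0.b=0
T0.a=2 T0.b=1
T0.a=2 T0.b=2

outcome vector order: (T0.a,T0.b)
|PSO outcomes| = 6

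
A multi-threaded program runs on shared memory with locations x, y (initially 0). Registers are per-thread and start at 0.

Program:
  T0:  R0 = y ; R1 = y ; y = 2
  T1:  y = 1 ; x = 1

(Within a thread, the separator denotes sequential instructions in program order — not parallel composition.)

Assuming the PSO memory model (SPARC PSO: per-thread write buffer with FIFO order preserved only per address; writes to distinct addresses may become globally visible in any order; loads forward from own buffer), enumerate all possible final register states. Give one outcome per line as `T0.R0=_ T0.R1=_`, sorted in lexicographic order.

outcome vector order: (T0.R0,T0.R1)
|PSO outcomes| = 3

T0.R0=0 T0.R1=0
T0.R0=0 T0.R1=1
T0.R0=1 T0.R1=1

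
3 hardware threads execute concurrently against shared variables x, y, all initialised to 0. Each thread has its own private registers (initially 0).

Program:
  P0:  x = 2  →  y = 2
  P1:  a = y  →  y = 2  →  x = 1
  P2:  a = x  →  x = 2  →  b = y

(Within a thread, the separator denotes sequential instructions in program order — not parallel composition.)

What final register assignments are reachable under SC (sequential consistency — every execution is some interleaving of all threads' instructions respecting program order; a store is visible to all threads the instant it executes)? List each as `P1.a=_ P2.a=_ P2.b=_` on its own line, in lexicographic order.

outcome vector order: (P1.a,P2.a,P2.b)
|SC outcomes| = 10

P1.a=0 P2.a=0 P2.b=0
P1.a=0 P2.a=0 P2.b=2
P1.a=0 P2.a=1 P2.b=2
P1.a=0 P2.a=2 P2.b=0
P1.a=0 P2.a=2 P2.b=2
P1.a=2 P2.a=0 P2.b=0
P1.a=2 P2.a=0 P2.b=2
P1.a=2 P2.a=1 P2.b=2
P1.a=2 P2.a=2 P2.b=0
P1.a=2 P2.a=2 P2.b=2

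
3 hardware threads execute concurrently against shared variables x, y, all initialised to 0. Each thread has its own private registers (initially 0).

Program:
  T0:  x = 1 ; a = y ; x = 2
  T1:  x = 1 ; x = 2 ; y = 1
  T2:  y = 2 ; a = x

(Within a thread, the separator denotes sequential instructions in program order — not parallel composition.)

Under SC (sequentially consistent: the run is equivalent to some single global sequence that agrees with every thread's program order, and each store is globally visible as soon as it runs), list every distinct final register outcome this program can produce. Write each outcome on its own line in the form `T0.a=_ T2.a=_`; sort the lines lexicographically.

outcome vector order: (T0.a,T2.a)
|SC outcomes| = 8

T0.a=0 T2.a=1
T0.a=0 T2.a=2
T0.a=1 T2.a=0
T0.a=1 T2.a=1
T0.a=1 T2.a=2
T0.a=2 T2.a=0
T0.a=2 T2.a=1
T0.a=2 T2.a=2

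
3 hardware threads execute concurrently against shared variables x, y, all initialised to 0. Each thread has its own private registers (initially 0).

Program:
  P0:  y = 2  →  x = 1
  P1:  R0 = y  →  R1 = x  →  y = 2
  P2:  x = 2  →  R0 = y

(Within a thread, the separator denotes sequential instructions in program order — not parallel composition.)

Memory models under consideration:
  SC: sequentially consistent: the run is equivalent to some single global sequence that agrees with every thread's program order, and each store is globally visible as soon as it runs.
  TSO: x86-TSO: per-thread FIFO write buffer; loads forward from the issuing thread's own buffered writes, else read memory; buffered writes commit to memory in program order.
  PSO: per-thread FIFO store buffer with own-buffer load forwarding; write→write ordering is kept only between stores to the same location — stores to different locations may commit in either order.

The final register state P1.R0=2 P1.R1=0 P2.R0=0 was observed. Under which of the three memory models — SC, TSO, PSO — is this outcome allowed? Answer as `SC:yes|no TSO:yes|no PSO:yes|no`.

outcome vector order: (P1.R0,P1.R1,P2.R0)
SC (11): 000, 002, 010, 012, 020, 022, 202, 210, 212, 220, 222
TSO (12): 000, 002, 010, 012, 020, 022, 200, 202, 210, 212, 220, 222
PSO (12): 000, 002, 010, 012, 020, 022, 200, 202, 210, 212, 220, 222
target 200 ∈ {TSO,PSO}

SC:no TSO:yes PSO:yes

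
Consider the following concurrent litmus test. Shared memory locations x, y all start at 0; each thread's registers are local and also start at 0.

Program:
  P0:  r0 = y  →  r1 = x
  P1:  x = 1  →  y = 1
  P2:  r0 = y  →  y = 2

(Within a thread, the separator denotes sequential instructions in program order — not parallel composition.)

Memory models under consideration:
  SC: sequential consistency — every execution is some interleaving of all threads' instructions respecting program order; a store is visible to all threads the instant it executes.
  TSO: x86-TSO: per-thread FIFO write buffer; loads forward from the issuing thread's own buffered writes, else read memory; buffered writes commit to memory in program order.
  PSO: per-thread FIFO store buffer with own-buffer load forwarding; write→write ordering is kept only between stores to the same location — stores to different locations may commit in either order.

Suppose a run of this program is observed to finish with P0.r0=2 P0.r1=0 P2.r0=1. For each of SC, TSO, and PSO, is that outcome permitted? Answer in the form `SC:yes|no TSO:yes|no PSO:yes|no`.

outcome vector order: (P0.r0,P0.r1,P2.r0)
SC: 9 outcomes — {<0 0 0> <0 0 1> <0 1 0> <0 1 1> <1 1 0> <1 1 1> <2 0 0> <2 1 0> <2 1 1>}
TSO: 9 outcomes — {<0 0 0> <0 0 1> <0 1 0> <0 1 1> <1 1 0> <1 1 1> <2 0 0> <2 1 0> <2 1 1>}
PSO: 12 outcomes — {<0 0 0> <0 0 1> <0 1 0> <0 1 1> <1 0 0> <1 0 1> <1 1 0> <1 1 1> <2 0 0> <2 0 1> <2 1 0> <2 1 1>}
target <2 0 1> ∈ {PSO}

SC:no TSO:no PSO:yes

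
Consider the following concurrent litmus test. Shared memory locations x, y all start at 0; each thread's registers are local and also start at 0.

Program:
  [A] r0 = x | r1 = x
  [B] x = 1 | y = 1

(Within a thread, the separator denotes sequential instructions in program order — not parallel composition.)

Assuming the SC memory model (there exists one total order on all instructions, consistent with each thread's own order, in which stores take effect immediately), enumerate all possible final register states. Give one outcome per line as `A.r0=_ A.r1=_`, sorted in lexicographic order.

outcome vector order: (A.r0,A.r1)
|SC outcomes| = 3

A.r0=0 A.r1=0
A.r0=0 A.r1=1
A.r0=1 A.r1=1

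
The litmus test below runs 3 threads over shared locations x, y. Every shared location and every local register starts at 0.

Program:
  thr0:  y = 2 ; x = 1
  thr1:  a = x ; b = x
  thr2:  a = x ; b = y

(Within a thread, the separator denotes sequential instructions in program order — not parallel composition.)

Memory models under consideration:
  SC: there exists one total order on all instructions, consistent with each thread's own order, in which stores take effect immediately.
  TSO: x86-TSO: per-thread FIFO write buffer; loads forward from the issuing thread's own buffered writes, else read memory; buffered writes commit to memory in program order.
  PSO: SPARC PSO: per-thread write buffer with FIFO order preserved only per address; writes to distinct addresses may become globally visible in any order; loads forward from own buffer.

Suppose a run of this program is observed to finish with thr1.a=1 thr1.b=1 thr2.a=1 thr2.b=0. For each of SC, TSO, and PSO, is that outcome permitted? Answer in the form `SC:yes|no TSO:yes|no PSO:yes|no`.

SC:no TSO:no PSO:yes

outcome vector order: (thr1.a,thr1.b,thr2.a,thr2.b)
under SC → 0/0/0/0 0/0/0/2 0/0/1/2 0/1/0/0 0/1/0/2 0/1/1/2 1/1/0/0 1/1/0/2 1/1/1/2
under TSO → 0/0/0/0 0/0/0/2 0/0/1/2 0/1/0/0 0/1/0/2 0/1/1/2 1/1/0/0 1/1/0/2 1/1/1/2
under PSO → 0/0/0/0 0/0/0/2 0/0/1/0 0/0/1/2 0/1/0/0 0/1/0/2 0/1/1/0 0/1/1/2 1/1/0/0 1/1/0/2 1/1/1/0 1/1/1/2
target 1/1/1/0 ∈ {PSO}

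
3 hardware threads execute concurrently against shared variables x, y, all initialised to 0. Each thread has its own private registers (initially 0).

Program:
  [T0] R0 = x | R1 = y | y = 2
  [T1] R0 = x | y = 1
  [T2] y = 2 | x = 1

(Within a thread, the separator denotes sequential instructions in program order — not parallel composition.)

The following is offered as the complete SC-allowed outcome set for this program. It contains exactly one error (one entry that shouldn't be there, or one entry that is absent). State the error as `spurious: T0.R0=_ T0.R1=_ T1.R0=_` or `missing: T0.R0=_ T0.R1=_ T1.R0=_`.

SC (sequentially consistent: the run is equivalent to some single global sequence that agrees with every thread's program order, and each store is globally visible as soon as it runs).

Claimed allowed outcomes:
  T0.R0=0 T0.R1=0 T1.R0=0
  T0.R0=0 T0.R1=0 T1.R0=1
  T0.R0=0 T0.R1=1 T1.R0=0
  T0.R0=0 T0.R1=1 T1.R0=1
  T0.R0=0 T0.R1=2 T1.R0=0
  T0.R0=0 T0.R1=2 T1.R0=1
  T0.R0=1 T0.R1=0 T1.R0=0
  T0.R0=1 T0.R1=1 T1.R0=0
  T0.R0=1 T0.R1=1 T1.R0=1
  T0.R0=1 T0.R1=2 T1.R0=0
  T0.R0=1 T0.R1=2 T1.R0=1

spurious: T0.R0=1 T0.R1=0 T1.R0=0

outcome vector order: (T0.R0,T0.R1,T1.R0)
under SC → 000 001 010 011 020 021 110 111 120 121
claimed∖SC = {100}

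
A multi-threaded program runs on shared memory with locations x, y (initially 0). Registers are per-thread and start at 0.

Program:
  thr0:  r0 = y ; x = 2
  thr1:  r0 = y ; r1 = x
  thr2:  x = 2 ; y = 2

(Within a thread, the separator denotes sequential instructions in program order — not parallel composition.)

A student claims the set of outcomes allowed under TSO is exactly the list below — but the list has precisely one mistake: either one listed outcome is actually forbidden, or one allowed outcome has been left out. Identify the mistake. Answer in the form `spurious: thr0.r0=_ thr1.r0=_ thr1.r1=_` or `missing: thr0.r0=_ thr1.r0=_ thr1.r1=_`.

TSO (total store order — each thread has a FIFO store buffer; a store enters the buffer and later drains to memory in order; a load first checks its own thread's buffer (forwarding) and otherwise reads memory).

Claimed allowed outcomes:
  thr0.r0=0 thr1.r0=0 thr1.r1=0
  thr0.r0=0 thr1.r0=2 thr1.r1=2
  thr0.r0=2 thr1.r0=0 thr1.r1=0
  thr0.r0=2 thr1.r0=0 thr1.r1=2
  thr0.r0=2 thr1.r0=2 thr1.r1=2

missing: thr0.r0=0 thr1.r0=0 thr1.r1=2

outcome vector order: (thr0.r0,thr1.r0,thr1.r1)
TSO: 6 outcomes — {0/0/0, 0/0/2, 0/2/2, 2/0/0, 2/0/2, 2/2/2}
TSO∖claimed = {0/0/2}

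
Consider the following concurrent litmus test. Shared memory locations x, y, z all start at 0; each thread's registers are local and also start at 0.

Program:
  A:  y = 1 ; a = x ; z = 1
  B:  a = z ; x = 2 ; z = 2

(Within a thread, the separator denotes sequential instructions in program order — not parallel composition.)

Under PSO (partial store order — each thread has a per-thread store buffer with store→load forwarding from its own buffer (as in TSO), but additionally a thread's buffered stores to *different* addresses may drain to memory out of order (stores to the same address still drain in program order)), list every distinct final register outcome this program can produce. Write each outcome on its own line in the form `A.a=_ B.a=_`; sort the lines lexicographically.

outcome vector order: (A.a,B.a)
|PSO outcomes| = 3

A.a=0 B.a=0
A.a=0 B.a=1
A.a=2 B.a=0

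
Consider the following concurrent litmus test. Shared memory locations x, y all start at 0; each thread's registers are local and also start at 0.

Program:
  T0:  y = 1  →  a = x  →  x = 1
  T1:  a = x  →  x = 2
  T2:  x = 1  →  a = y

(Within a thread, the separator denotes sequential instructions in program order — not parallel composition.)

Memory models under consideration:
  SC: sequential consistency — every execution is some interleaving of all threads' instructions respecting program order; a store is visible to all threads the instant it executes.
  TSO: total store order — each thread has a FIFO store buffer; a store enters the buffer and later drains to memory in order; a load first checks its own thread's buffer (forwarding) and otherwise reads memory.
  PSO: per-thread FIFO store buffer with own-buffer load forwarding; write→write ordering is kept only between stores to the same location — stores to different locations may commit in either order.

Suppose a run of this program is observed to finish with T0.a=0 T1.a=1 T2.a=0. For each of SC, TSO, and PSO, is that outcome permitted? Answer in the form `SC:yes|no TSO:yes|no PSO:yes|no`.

SC:no TSO:yes PSO:yes

outcome vector order: (T0.a,T1.a,T2.a)
[SC] allowed = {(0,0,1) (0,1,1) (1,0,0) (1,0,1) (1,1,0) (1,1,1) (2,0,0) (2,0,1) (2,1,0) (2,1,1)}
[TSO] allowed = {(0,0,0) (0,0,1) (0,1,0) (0,1,1) (1,0,0) (1,0,1) (1,1,0) (1,1,1) (2,0,0) (2,0,1) (2,1,0) (2,1,1)}
[PSO] allowed = {(0,0,0) (0,0,1) (0,1,0) (0,1,1) (1,0,0) (1,0,1) (1,1,0) (1,1,1) (2,0,0) (2,0,1) (2,1,0) (2,1,1)}
target (0,1,0) ∈ {TSO,PSO}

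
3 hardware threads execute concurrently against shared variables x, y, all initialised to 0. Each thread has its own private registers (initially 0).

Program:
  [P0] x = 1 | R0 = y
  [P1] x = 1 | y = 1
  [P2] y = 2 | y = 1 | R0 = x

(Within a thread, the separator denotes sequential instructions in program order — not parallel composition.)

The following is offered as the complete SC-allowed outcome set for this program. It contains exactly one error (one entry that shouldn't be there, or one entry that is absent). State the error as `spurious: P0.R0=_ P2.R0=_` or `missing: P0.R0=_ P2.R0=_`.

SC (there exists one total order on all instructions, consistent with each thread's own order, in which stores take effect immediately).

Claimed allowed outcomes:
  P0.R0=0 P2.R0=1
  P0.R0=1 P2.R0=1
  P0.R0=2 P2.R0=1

missing: P0.R0=1 P2.R0=0

outcome vector order: (P0.R0,P2.R0)
SC (4): 01 10 11 21
SC∖claimed = {10}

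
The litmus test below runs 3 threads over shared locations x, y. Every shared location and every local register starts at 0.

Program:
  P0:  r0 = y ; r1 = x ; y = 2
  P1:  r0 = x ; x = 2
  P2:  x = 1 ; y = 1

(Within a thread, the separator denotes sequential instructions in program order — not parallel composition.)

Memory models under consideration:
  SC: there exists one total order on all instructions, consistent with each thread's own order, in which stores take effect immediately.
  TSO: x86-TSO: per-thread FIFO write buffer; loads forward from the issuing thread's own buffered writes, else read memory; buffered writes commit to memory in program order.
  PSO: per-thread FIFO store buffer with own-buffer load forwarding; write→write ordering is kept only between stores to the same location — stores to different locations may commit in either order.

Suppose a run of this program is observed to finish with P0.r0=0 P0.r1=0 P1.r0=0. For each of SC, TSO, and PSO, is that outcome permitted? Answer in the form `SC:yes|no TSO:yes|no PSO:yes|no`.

outcome vector order: (P0.r0,P0.r1,P1.r0)
SC: 10 outcomes — {000; 001; 010; 011; 020; 021; 110; 111; 120; 121}
TSO: 10 outcomes — {000; 001; 010; 011; 020; 021; 110; 111; 120; 121}
PSO: 12 outcomes — {000; 001; 010; 011; 020; 021; 100; 101; 110; 111; 120; 121}
target 000 ∈ {SC,TSO,PSO}

SC:yes TSO:yes PSO:yes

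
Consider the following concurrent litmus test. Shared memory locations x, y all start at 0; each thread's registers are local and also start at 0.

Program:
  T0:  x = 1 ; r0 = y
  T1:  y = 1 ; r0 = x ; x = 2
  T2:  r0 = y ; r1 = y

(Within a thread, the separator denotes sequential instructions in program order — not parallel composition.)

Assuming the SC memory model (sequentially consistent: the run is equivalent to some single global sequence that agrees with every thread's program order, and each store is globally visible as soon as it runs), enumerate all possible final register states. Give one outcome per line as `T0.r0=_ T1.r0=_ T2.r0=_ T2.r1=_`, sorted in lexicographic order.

T0.r0=0 T1.r0=1 T2.r0=0 T2.r1=0
T0.r0=0 T1.r0=1 T2.r0=0 T2.r1=1
T0.r0=0 T1.r0=1 T2.r0=1 T2.r1=1
T0.r0=1 T1.r0=0 T2.r0=0 T2.r1=0
T0.r0=1 T1.r0=0 T2.r0=0 T2.r1=1
T0.r0=1 T1.r0=0 T2.r0=1 T2.r1=1
T0.r0=1 T1.r0=1 T2.r0=0 T2.r1=0
T0.r0=1 T1.r0=1 T2.r0=0 T2.r1=1
T0.r0=1 T1.r0=1 T2.r0=1 T2.r1=1

outcome vector order: (T0.r0,T1.r0,T2.r0,T2.r1)
|SC outcomes| = 9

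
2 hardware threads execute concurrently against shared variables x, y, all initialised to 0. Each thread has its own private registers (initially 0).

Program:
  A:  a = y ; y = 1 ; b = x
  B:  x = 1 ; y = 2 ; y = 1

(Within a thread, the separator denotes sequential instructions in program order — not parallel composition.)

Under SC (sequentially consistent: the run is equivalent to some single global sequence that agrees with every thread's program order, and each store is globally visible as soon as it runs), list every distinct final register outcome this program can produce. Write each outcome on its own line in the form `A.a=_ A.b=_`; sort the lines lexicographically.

outcome vector order: (A.a,A.b)
|SC outcomes| = 4

A.a=0 A.b=0
A.a=0 A.b=1
A.a=1 A.b=1
A.a=2 A.b=1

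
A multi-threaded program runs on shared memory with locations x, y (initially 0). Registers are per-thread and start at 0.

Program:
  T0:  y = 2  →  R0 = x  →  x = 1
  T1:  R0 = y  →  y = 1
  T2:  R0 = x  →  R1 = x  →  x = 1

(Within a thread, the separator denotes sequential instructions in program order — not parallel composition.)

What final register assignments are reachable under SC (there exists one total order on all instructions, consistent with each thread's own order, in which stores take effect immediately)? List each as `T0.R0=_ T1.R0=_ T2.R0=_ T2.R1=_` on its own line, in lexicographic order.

outcome vector order: (T0.R0,T1.R0,T2.R0,T2.R1)
|SC outcomes| = 8

T0.R0=0 T1.R0=0 T2.R0=0 T2.R1=0
T0.R0=0 T1.R0=0 T2.R0=0 T2.R1=1
T0.R0=0 T1.R0=0 T2.R0=1 T2.R1=1
T0.R0=0 T1.R0=2 T2.R0=0 T2.R1=0
T0.R0=0 T1.R0=2 T2.R0=0 T2.R1=1
T0.R0=0 T1.R0=2 T2.R0=1 T2.R1=1
T0.R0=1 T1.R0=0 T2.R0=0 T2.R1=0
T0.R0=1 T1.R0=2 T2.R0=0 T2.R1=0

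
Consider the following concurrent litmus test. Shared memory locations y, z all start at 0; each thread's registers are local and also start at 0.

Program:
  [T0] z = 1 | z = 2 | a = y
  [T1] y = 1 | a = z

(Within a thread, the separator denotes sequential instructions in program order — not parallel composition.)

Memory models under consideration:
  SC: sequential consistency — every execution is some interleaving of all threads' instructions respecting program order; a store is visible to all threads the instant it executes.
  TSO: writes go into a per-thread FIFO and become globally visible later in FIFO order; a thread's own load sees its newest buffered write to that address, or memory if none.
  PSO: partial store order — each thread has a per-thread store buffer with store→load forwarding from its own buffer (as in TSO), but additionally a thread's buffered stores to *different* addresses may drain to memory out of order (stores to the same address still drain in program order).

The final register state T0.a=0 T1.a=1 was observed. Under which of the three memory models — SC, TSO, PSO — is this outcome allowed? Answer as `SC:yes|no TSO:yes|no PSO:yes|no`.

SC:no TSO:yes PSO:yes

outcome vector order: (T0.a,T1.a)
SC (4): <0 2> <1 0> <1 1> <1 2>
TSO (6): <0 0> <0 1> <0 2> <1 0> <1 1> <1 2>
PSO (6): <0 0> <0 1> <0 2> <1 0> <1 1> <1 2>
target <0 1> ∈ {TSO,PSO}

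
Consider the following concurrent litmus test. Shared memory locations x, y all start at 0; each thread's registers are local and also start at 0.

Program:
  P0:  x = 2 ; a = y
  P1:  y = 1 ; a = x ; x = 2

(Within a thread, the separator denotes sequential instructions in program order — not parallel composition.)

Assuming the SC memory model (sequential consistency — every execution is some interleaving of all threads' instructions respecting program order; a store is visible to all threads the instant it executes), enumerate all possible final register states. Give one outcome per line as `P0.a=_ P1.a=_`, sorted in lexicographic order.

P0.a=0 P1.a=2
P0.a=1 P1.a=0
P0.a=1 P1.a=2

outcome vector order: (P0.a,P1.a)
|SC outcomes| = 3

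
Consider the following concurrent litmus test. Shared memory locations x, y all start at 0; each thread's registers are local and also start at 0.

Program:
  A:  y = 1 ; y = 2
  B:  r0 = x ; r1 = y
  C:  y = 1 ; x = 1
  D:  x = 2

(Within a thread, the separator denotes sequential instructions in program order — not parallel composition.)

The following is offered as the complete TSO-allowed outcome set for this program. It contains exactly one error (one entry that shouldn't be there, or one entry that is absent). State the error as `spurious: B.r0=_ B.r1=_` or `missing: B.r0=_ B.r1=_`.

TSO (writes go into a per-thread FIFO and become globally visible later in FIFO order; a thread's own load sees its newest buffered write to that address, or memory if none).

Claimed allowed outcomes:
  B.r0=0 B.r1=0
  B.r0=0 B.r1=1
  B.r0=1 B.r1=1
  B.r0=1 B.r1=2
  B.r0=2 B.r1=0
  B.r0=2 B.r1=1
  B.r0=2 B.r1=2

outcome vector order: (B.r0,B.r1)
under TSO → 00; 01; 02; 11; 12; 20; 21; 22
TSO∖claimed = {02}

missing: B.r0=0 B.r1=2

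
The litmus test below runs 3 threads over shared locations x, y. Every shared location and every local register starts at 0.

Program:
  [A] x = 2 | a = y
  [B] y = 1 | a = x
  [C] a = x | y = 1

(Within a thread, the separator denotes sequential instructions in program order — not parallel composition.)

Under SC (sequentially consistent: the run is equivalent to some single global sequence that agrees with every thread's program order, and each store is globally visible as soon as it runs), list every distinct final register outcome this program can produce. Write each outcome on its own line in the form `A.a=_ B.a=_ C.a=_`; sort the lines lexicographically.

A.a=0 B.a=2 C.a=0
A.a=0 B.a=2 C.a=2
A.a=1 B.a=0 C.a=0
A.a=1 B.a=0 C.a=2
A.a=1 B.a=2 C.a=0
A.a=1 B.a=2 C.a=2

outcome vector order: (A.a,B.a,C.a)
|SC outcomes| = 6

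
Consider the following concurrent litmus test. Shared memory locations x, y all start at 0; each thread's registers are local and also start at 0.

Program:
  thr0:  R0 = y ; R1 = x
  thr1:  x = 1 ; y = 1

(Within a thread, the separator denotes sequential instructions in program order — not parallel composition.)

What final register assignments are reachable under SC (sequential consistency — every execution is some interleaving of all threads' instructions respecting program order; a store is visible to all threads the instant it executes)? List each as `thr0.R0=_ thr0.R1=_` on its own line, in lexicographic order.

thr0.R0=0 thr0.R1=0
thr0.R0=0 thr0.R1=1
thr0.R0=1 thr0.R1=1

outcome vector order: (thr0.R0,thr0.R1)
|SC outcomes| = 3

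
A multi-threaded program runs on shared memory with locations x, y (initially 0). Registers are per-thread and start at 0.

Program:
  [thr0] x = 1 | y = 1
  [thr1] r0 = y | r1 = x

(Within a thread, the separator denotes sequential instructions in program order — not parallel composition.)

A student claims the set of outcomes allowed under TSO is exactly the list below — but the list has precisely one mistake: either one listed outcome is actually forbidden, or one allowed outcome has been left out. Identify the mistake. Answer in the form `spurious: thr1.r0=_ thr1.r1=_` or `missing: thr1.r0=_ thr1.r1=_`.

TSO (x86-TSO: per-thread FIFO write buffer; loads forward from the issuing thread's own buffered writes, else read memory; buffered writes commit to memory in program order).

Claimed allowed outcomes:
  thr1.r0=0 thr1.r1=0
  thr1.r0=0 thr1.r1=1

outcome vector order: (thr1.r0,thr1.r1)
TSO (3): 00 01 11
TSO∖claimed = {11}

missing: thr1.r0=1 thr1.r1=1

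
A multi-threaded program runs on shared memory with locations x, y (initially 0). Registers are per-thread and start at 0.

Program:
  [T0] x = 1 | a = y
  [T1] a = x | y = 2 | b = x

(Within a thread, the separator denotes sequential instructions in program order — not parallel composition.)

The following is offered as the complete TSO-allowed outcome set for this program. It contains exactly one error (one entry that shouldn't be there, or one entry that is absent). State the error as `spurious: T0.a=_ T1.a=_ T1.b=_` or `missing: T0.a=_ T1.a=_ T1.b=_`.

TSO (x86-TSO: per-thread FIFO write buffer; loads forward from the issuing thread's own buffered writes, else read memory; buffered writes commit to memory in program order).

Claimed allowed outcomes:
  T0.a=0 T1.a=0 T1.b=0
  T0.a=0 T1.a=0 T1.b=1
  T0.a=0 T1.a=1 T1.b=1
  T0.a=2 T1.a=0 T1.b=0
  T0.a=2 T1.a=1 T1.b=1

outcome vector order: (T0.a,T1.a,T1.b)
TSO (6): 0/0/0 0/0/1 0/1/1 2/0/0 2/0/1 2/1/1
TSO∖claimed = {2/0/1}

missing: T0.a=2 T1.a=0 T1.b=1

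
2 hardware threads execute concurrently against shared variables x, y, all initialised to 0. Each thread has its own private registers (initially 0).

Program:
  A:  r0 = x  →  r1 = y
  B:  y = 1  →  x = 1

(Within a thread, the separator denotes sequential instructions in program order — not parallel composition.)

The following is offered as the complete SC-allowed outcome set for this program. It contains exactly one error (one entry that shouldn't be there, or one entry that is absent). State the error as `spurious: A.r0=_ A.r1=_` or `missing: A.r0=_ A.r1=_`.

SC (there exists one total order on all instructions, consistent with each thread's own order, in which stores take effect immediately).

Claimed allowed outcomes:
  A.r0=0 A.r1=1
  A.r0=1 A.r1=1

missing: A.r0=0 A.r1=0

outcome vector order: (A.r0,A.r1)
SC (3): 00; 01; 11
SC∖claimed = {00}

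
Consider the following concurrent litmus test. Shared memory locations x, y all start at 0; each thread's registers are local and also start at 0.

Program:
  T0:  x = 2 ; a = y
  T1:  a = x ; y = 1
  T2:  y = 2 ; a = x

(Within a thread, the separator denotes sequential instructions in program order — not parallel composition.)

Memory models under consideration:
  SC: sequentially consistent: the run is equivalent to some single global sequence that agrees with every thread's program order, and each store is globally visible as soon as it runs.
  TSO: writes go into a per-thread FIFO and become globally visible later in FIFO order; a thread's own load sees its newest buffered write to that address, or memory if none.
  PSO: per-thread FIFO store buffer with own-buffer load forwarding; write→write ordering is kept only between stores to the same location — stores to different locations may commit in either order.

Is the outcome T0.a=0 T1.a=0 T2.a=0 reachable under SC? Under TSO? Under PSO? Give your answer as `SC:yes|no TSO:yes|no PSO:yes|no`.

SC:no TSO:yes PSO:yes

outcome vector order: (T0.a,T1.a,T2.a)
under SC → 002, 022, 100, 102, 120, 122, 200, 202, 220, 222
under TSO → 000, 002, 020, 022, 100, 102, 120, 122, 200, 202, 220, 222
under PSO → 000, 002, 020, 022, 100, 102, 120, 122, 200, 202, 220, 222
target 000 ∈ {TSO,PSO}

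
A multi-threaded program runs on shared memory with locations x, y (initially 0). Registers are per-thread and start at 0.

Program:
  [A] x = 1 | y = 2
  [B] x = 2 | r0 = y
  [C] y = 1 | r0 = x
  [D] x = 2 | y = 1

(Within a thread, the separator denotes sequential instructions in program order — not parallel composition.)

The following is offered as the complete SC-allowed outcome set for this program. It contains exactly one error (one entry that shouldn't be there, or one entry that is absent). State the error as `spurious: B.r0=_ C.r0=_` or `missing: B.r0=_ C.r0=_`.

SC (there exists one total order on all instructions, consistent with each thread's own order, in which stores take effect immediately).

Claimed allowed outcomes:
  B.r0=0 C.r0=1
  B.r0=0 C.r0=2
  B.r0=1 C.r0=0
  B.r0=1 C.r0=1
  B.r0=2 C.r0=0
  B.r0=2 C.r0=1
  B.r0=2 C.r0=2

missing: B.r0=1 C.r0=2

outcome vector order: (B.r0,C.r0)
[SC] allowed = {01 02 10 11 12 20 21 22}
SC∖claimed = {12}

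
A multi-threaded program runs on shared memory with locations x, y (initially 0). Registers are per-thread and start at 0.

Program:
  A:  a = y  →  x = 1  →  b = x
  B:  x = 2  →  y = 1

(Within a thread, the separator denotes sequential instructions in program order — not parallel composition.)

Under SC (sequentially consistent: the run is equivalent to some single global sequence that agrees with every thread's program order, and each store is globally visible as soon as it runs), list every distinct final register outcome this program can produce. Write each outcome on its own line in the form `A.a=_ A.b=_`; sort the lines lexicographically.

outcome vector order: (A.a,A.b)
|SC outcomes| = 3

A.a=0 A.b=1
A.a=0 A.b=2
A.a=1 A.b=1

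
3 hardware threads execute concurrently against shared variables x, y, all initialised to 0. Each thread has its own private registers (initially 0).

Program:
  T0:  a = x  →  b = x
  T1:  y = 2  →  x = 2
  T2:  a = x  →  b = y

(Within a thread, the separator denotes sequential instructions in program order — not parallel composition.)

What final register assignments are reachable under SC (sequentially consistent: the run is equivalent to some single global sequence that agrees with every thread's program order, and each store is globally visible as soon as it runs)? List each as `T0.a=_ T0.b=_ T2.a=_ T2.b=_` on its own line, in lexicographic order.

outcome vector order: (T0.a,T0.b,T2.a,T2.b)
|SC outcomes| = 9

T0.a=0 T0.b=0 T2.a=0 T2.b=0
T0.a=0 T0.b=0 T2.a=0 T2.b=2
T0.a=0 T0.b=0 T2.a=2 T2.b=2
T0.a=0 T0.b=2 T2.a=0 T2.b=0
T0.a=0 T0.b=2 T2.a=0 T2.b=2
T0.a=0 T0.b=2 T2.a=2 T2.b=2
T0.a=2 T0.b=2 T2.a=0 T2.b=0
T0.a=2 T0.b=2 T2.a=0 T2.b=2
T0.a=2 T0.b=2 T2.a=2 T2.b=2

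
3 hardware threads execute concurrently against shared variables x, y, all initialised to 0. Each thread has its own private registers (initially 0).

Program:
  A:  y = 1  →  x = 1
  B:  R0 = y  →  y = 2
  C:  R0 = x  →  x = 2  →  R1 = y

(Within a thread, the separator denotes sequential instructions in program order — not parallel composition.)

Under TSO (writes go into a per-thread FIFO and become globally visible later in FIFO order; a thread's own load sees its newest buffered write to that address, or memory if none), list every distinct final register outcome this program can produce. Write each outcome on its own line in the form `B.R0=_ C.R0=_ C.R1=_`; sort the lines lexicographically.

outcome vector order: (B.R0,C.R0,C.R1)
|TSO outcomes| = 10

B.R0=0 C.R0=0 C.R1=0
B.R0=0 C.R0=0 C.R1=1
B.R0=0 C.R0=0 C.R1=2
B.R0=0 C.R0=1 C.R1=1
B.R0=0 C.R0=1 C.R1=2
B.R0=1 C.R0=0 C.R1=0
B.R0=1 C.R0=0 C.R1=1
B.R0=1 C.R0=0 C.R1=2
B.R0=1 C.R0=1 C.R1=1
B.R0=1 C.R0=1 C.R1=2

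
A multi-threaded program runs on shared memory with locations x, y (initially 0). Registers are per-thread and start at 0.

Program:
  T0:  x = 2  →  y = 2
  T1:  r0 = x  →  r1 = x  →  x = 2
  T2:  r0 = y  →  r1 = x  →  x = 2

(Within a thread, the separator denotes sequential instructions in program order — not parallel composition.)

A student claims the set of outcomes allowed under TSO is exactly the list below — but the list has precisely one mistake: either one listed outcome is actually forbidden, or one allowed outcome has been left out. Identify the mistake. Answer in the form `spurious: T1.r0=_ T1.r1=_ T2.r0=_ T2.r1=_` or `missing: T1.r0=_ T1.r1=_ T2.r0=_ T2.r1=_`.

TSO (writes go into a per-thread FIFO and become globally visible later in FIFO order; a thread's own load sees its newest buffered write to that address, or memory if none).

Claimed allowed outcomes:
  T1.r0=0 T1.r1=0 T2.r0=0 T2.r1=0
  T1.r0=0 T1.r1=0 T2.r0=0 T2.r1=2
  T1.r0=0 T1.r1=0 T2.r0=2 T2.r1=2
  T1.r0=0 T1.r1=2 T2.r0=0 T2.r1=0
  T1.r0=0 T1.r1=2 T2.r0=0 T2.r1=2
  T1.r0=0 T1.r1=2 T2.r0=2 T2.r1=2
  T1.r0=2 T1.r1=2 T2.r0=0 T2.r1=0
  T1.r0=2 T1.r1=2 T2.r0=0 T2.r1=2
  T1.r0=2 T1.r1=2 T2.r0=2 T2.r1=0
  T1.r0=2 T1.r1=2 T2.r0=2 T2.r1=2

outcome vector order: (T1.r0,T1.r1,T2.r0,T2.r1)
TSO (9): 0/0/0/0, 0/0/0/2, 0/0/2/2, 0/2/0/0, 0/2/0/2, 0/2/2/2, 2/2/0/0, 2/2/0/2, 2/2/2/2
claimed∖TSO = {2/2/2/0}

spurious: T1.r0=2 T1.r1=2 T2.r0=2 T2.r1=0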